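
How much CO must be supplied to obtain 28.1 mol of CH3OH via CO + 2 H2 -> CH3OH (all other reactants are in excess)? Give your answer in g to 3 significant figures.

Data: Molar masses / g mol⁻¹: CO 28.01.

787 g

n(CH3OH) = 28.10 mol
n(CO) = (1/1) × 28.10 = 28.10 mol
mass = 28.10 × 28.01 = 787.1 g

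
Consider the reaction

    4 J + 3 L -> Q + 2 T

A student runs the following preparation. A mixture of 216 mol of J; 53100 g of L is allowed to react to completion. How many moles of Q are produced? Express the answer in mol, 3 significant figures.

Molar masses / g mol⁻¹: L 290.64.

54.0 mol

n(J) = 216.0 mol
n(L) = 53100 / 290.64 = 182.7 mol
n/ν for J = 216.0/4 = 54.00
n/ν for L = 182.7/3 = 60.90
Smallest n/ν is J → limiting reagent.
n(Q) = (1/4) × 216.0 = 54.00 mol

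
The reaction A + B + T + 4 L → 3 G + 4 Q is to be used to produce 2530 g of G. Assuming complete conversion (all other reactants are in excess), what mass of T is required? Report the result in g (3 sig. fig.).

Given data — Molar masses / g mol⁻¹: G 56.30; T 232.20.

n(G) = 2530 / 56.30 = 44.94 mol
n(T) = (1/3) × 44.94 = 14.98 mol
mass = 14.98 × 232.20 = 3478 g

3480 g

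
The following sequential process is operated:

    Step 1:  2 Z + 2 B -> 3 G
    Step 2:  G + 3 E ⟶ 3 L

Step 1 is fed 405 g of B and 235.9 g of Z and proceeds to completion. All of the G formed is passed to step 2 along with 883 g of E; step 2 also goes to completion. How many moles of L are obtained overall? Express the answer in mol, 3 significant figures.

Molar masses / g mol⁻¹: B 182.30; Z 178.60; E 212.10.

Step 1:
n(B) = 405.0 / 182.30 = 2.222 mol
n(Z) = 235.9 / 178.60 = 1.321 mol
n/ν → B: 1.111, Z: 0.6605; Z is limiting.
n(G) produced = (3/2) × 1.321 = 1.982 mol
Step 2:
n(G) available = 1.982 mol
n(E) = 883.0 / 212.10 = 4.163 mol
n/ν → G: 1.982, E: 1.388; E is limiting.
n(L) = (3/3) × 4.163 = 4.163 mol

4.16 mol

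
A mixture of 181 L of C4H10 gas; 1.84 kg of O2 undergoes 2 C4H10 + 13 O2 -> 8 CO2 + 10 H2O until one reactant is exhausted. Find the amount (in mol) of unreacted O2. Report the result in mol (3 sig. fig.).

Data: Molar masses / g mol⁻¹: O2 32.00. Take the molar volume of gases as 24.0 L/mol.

n(C4H10) = 181.0 / 24.0 = 7.542 mol
n(O2) = 1.840×1000 / 32.00 = 57.50 mol
n/ν → C4H10: 3.771, O2: 4.423; C4H10 is limiting.
O2 consumed = (13/2) × 7.542 = 49.02 mol
O2 remaining = 57.50 − 49.02 = 8.480 mol

8.48 mol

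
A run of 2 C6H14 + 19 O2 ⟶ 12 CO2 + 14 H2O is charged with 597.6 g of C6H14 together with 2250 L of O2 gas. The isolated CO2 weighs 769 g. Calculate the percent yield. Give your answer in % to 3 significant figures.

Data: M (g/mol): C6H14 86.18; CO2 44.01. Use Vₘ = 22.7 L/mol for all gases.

n(C6H14) = 597.6 / 86.18 = 6.934 mol
n(O2) = 2250 / 22.7 = 99.12 mol
n/ν → C6H14: 3.467, O2: 5.217; C6H14 is limiting.
theoretical n(CO2) = (12/2) × 6.934 = 41.60 mol → 1831 g
% yield = 769 / 1831 × 100 = 42.00 %

42.0 %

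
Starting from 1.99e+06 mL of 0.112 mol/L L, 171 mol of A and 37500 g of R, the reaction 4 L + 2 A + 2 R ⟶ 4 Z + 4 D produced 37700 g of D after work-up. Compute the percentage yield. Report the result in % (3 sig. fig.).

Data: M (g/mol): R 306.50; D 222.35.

n(L) = 0.112 × 1.99e+06/1000 = 222.9 mol
n(A) = 171.0 mol
n(R) = 37500 / 306.50 = 122.3 mol
n/ν → L: 55.73, A: 85.50, R: 61.15; L is limiting.
theoretical n(D) = (4/4) × 222.9 = 222.9 mol → 49560 g
% yield = 37700 / 49560 × 100 = 76.07 %

76.1 %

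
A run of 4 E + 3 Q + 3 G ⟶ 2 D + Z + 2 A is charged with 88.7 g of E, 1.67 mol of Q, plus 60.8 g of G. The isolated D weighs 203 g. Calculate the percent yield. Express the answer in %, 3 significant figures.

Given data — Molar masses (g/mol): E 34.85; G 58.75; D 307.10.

95.8 %

n(E) = 88.70 / 34.85 = 2.545 mol
n(Q) = 1.670 mol
n(G) = 60.80 / 58.75 = 1.035 mol
n/ν for E = 2.545/4 = 0.6363
n/ν for Q = 1.670/3 = 0.5567
n/ν for G = 1.035/3 = 0.3450
Smallest n/ν is G → limiting reagent.
theoretical n(D) = (2/3) × 1.035 = 0.6900 mol → 211.9 g
% yield = 203 / 211.9 × 100 = 95.80 %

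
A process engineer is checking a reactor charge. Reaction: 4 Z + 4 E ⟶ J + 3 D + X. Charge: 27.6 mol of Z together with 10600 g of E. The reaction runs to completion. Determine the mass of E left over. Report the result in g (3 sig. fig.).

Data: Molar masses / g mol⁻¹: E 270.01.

n(Z) = 27.60 mol
n(E) = 10600 / 270.01 = 39.26 mol
n/ν → Z: 6.900, E: 9.815; Z is limiting.
E consumed = (4/4) × 27.60 = 27.60 mol
E remaining = 39.26 − 27.60 = 11.66 mol
mass = 11.66 × 270.01 = 3148 g

3150 g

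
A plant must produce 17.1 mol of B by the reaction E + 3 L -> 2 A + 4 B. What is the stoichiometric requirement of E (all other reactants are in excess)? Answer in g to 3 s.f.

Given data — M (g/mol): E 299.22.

1280 g

n(B) = 17.10 mol
n(E) = (1/4) × 17.10 = 4.275 mol
mass = 4.275 × 299.22 = 1279 g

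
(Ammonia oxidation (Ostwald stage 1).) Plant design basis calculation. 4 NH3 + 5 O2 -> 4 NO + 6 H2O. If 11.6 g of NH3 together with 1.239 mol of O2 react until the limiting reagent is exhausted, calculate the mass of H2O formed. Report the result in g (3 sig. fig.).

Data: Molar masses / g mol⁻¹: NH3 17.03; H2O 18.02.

18.4 g

n(NH3) = 11.60 / 17.03 = 0.6812 mol
n(O2) = 1.239 mol
n/ν → NH3: 0.1703, O2: 0.2478; NH3 is limiting.
n(H2O) = (6/4) × 0.6812 = 1.022 mol
mass = 1.022 × 18.02 = 18.42 g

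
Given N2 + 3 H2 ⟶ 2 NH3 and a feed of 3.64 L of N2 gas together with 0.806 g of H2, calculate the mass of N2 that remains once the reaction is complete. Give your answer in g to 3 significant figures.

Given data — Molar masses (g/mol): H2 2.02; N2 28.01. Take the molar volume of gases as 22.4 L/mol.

n(N2) = 3.640 / 22.4 = 0.1625 mol
n(H2) = 0.8060 / 2.02 = 0.3990 mol
n/ν for N2 = 0.1625/1 = 0.1625
n/ν for H2 = 0.3990/3 = 0.1330
Smallest n/ν is H2 → limiting reagent.
N2 consumed = (1/3) × 0.3990 = 0.1330 mol
N2 remaining = 0.1625 − 0.1330 = 0.02950 mol
mass = 0.02950 × 28.01 = 0.8263 g

0.826 g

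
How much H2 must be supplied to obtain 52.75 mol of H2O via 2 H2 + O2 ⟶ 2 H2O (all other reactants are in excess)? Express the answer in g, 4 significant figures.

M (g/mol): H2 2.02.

n(H2O) = 52.75 mol
n(H2) = (2/2) × 52.75 = 52.75 mol
mass = 52.75 × 2.02 = 106.6 g

106.6 g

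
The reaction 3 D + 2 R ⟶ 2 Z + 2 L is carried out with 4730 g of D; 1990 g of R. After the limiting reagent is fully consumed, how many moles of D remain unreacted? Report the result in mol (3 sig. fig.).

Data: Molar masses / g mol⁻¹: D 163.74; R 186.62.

n(D) = 4730 / 163.74 = 28.89 mol
n(R) = 1990 / 186.62 = 10.66 mol
n/ν → D: 9.630, R: 5.330; R is limiting.
D consumed = (3/2) × 10.66 = 15.99 mol
D remaining = 28.89 − 15.99 = 12.90 mol

12.9 mol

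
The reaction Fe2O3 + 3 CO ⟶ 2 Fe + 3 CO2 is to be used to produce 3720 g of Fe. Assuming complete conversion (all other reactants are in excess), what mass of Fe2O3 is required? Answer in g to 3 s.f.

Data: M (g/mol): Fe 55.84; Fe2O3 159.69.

n(Fe) = 3720 / 55.84 = 66.62 mol
n(Fe2O3) = (1/2) × 66.62 = 33.31 mol
mass = 33.31 × 159.69 = 5319 g

5320 g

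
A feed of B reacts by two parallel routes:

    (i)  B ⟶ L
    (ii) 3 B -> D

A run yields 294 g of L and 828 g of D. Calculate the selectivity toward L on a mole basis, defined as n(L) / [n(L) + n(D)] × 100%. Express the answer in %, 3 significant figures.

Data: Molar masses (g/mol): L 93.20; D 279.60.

51.6 %

n(L) = 294 / 93.20 = 3.155 mol
n(D) = 828 / 279.60 = 2.961 mol
selectivity = 3.155/(3.155+2.961) × 100 = 51.59 %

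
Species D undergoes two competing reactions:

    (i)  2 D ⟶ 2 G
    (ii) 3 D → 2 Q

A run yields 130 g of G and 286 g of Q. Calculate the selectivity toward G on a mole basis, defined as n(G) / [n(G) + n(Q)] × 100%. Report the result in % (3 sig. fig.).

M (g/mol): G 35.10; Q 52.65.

n(G) = 130 / 35.10 = 3.704 mol
n(Q) = 286 / 52.65 = 5.432 mol
selectivity = 3.704/(3.704+5.432) × 100 = 40.54 %

40.5 %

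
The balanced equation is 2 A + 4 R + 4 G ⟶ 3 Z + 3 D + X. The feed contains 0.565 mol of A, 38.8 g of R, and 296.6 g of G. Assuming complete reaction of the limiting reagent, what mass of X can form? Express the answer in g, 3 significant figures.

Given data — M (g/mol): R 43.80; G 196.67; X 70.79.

15.7 g

n(A) = 0.5650 mol
n(R) = 38.80 / 43.80 = 0.8858 mol
n(G) = 296.6 / 196.67 = 1.508 mol
n/ν for A = 0.5650/2 = 0.2825
n/ν for R = 0.8858/4 = 0.2215
n/ν for G = 1.508/4 = 0.3770
Smallest n/ν is R → limiting reagent.
n(X) = (1/4) × 0.8858 = 0.2215 mol
mass = 0.2215 × 70.79 = 15.68 g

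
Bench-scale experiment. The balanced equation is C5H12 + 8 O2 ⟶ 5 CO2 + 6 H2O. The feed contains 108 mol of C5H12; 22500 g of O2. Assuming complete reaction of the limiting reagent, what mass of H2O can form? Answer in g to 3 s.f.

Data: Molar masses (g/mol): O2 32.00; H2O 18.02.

n(C5H12) = 108.0 mol
n(O2) = 22500 / 32.00 = 703.1 mol
n/ν for C5H12 = 108.0/1 = 108.0
n/ν for O2 = 703.1/8 = 87.89
Smallest n/ν is O2 → limiting reagent.
n(H2O) = (6/8) × 703.1 = 527.3 mol
mass = 527.3 × 18.02 = 9502 g

9500 g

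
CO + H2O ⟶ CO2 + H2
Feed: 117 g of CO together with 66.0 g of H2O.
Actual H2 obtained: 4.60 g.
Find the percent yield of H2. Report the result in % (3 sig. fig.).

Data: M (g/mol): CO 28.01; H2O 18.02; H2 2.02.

n(CO) = 117.0 / 28.01 = 4.177 mol
n(H2O) = 66.00 / 18.02 = 3.663 mol
n/ν for CO = 4.177/1 = 4.177
n/ν for H2O = 3.663/1 = 3.663
Smallest n/ν is H2O → limiting reagent.
theoretical n(H2) = (1/1) × 3.663 = 3.663 mol → 7.399 g
% yield = 4.60 / 7.399 × 100 = 62.17 %

62.2 %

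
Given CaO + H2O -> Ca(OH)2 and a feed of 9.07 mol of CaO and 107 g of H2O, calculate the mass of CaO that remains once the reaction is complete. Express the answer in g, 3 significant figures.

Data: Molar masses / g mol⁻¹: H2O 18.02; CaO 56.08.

n(CaO) = 9.070 mol
n(H2O) = 107.0 / 18.02 = 5.938 mol
n/ν for CaO = 9.070/1 = 9.070
n/ν for H2O = 5.938/1 = 5.938
Smallest n/ν is H2O → limiting reagent.
CaO consumed = (1/1) × 5.938 = 5.938 mol
CaO remaining = 9.070 − 5.938 = 3.132 mol
mass = 3.132 × 56.08 = 175.6 g

176 g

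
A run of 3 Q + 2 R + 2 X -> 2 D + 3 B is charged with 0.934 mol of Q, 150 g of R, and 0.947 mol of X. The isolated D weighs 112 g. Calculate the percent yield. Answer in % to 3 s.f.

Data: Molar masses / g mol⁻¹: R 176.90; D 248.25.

72.5 %

n(Q) = 0.9340 mol
n(R) = 150.0 / 176.90 = 0.8479 mol
n(X) = 0.9470 mol
n/ν for Q = 0.9340/3 = 0.3113
n/ν for R = 0.8479/2 = 0.4240
n/ν for X = 0.9470/2 = 0.4735
Smallest n/ν is Q → limiting reagent.
theoretical n(D) = (2/3) × 0.9340 = 0.6227 mol → 154.6 g
% yield = 112 / 154.6 × 100 = 72.45 %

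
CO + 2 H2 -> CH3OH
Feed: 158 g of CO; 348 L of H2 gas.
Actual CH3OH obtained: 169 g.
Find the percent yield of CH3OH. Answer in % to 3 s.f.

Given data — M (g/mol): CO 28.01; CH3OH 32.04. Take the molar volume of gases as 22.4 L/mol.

n(CO) = 158.0 / 28.01 = 5.641 mol
n(H2) = 348.0 / 22.4 = 15.54 mol
n/ν for CO = 5.641/1 = 5.641
n/ν for H2 = 15.54/2 = 7.770
Smallest n/ν is CO → limiting reagent.
theoretical n(CH3OH) = (1/1) × 5.641 = 5.641 mol → 180.7 g
% yield = 169 / 180.7 × 100 = 93.53 %

93.5 %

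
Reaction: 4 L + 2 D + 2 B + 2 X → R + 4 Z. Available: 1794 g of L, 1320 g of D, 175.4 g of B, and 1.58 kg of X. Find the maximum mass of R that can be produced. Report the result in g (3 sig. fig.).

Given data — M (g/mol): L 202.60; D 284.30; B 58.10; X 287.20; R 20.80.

31.4 g

n(L) = 1794 / 202.60 = 8.855 mol
n(D) = 1320 / 284.30 = 4.643 mol
n(B) = 175.4 / 58.10 = 3.019 mol
n(X) = 1.580×1000 / 287.20 = 5.501 mol
n/ν for L = 8.855/4 = 2.214
n/ν for D = 4.643/2 = 2.322
n/ν for B = 3.019/2 = 1.510
n/ν for X = 5.501/2 = 2.751
Smallest n/ν is B → limiting reagent.
n(R) = (1/2) × 3.019 = 1.510 mol
mass = 1.510 × 20.80 = 31.41 g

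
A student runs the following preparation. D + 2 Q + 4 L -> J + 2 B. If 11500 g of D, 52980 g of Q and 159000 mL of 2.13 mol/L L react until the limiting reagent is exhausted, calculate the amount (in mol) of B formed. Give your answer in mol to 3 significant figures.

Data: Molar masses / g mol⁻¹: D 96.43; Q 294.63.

n(D) = 11500 / 96.43 = 119.3 mol
n(Q) = 52980 / 294.63 = 179.8 mol
n(L) = 2.13 × 159000/1000 = 338.7 mol
n/ν for D = 119.3/1 = 119.3
n/ν for Q = 179.8/2 = 89.90
n/ν for L = 338.7/4 = 84.68
Smallest n/ν is L → limiting reagent.
n(B) = (2/4) × 338.7 = 169.4 mol

169 mol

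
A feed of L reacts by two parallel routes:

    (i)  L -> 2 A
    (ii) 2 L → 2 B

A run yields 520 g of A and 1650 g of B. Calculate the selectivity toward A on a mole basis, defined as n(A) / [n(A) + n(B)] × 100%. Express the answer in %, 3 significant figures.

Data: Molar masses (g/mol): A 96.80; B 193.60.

n(A) = 520 / 96.80 = 5.372 mol
n(B) = 1650 / 193.60 = 8.523 mol
selectivity = 5.372/(5.372+8.523) × 100 = 38.66 %

38.7 %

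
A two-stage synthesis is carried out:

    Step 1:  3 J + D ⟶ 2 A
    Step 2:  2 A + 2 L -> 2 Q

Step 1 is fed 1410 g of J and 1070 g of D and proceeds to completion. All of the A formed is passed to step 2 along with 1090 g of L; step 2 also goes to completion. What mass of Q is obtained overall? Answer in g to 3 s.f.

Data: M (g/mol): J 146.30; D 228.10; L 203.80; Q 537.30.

2870 g

Step 1:
n(J) = 1410 / 146.30 = 9.638 mol
n(D) = 1070 / 228.10 = 4.691 mol
n/ν for J = 9.638/3 = 3.213
n/ν for D = 4.691/1 = 4.691
Smallest n/ν is J → limiting reagent.
n(A) produced = (2/3) × 9.638 = 6.425 mol
Step 2:
n(A) available = 6.425 mol
n(L) = 1090 / 203.80 = 5.348 mol
n/ν for A = 6.425/2 = 3.213
n/ν for L = 5.348/2 = 2.674
Smallest n/ν is L → limiting reagent.
n(Q) = (2/2) × 5.348 = 5.348 mol
mass = 5.348 × 537.30 = 2873 g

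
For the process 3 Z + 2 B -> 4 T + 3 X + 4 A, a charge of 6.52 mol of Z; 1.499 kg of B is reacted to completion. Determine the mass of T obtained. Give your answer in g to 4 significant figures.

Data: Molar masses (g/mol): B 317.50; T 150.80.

1311 g

n(Z) = 6.520 mol
n(B) = 1.499×1000 / 317.50 = 4.721 mol
n/ν for Z = 6.520/3 = 2.173
n/ν for B = 4.721/2 = 2.361
Smallest n/ν is Z → limiting reagent.
n(T) = (4/3) × 6.520 = 8.693 mol
mass = 8.693 × 150.80 = 1311 g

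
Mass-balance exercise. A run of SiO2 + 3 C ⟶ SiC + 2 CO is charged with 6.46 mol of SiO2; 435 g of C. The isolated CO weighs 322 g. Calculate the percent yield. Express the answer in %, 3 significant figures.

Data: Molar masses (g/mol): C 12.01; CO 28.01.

n(SiO2) = 6.460 mol
n(C) = 435.0 / 12.01 = 36.22 mol
n/ν → SiO2: 6.460, C: 12.07; SiO2 is limiting.
theoretical n(CO) = (2/1) × 6.460 = 12.92 mol → 361.9 g
% yield = 322 / 361.9 × 100 = 88.97 %

89.0 %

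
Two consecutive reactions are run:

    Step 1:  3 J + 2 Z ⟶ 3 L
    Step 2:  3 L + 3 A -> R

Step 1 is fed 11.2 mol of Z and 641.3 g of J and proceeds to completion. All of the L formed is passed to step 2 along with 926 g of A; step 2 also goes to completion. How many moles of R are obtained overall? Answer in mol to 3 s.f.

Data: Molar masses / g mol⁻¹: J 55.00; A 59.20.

Step 1:
n(Z) = 11.20 mol
n(J) = 641.3 / 55.00 = 11.66 mol
n/ν for Z = 11.20/2 = 5.600
n/ν for J = 11.66/3 = 3.887
Smallest n/ν is J → limiting reagent.
n(L) produced = (3/3) × 11.66 = 11.66 mol
Step 2:
n(L) available = 11.66 mol
n(A) = 926.0 / 59.20 = 15.64 mol
n/ν for L = 11.66/3 = 3.887
n/ν for A = 15.64/3 = 5.213
Smallest n/ν is L → limiting reagent.
n(R) = (1/3) × 11.66 = 3.887 mol

3.89 mol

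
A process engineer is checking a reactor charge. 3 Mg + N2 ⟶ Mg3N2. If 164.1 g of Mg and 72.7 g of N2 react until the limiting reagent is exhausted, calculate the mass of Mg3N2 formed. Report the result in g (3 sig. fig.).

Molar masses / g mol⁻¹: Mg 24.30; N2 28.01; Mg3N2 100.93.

227 g

n(Mg) = 164.1 / 24.30 = 6.753 mol
n(N2) = 72.70 / 28.01 = 2.596 mol
n/ν → Mg: 2.251, N2: 2.596; Mg is limiting.
n(Mg3N2) = (1/3) × 6.753 = 2.251 mol
mass = 2.251 × 100.93 = 227.2 g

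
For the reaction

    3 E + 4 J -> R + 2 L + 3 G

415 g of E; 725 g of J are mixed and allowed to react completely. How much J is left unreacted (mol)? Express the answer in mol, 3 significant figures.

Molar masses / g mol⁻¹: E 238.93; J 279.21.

0.281 mol

n(E) = 415.0 / 238.93 = 1.737 mol
n(J) = 725.0 / 279.21 = 2.597 mol
n/ν for E = 1.737/3 = 0.5790
n/ν for J = 2.597/4 = 0.6493
Smallest n/ν is E → limiting reagent.
J consumed = (4/3) × 1.737 = 2.316 mol
J remaining = 2.597 − 2.316 = 0.2810 mol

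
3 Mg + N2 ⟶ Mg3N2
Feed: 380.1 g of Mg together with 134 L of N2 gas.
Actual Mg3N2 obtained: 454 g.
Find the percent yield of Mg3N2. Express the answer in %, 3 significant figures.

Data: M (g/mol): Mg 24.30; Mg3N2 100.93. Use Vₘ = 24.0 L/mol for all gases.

86.3 %

n(Mg) = 380.1 / 24.30 = 15.64 mol
n(N2) = 134.0 / 24.0 = 5.583 mol
n/ν for Mg = 15.64/3 = 5.213
n/ν for N2 = 5.583/1 = 5.583
Smallest n/ν is Mg → limiting reagent.
theoretical n(Mg3N2) = (1/3) × 15.64 = 5.213 mol → 526.1 g
% yield = 454 / 526.1 × 100 = 86.30 %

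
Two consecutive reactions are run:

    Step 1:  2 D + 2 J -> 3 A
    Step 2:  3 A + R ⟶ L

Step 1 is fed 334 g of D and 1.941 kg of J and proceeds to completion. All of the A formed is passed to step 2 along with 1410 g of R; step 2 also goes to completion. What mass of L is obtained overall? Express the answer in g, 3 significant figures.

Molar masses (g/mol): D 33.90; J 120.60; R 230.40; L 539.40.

Step 1:
n(D) = 334.0 / 33.90 = 9.853 mol
n(J) = 1.941×1000 / 120.60 = 16.09 mol
n/ν for D = 9.853/2 = 4.927
n/ν for J = 16.09/2 = 8.045
Smallest n/ν is D → limiting reagent.
n(A) produced = (3/2) × 9.853 = 14.78 mol
Step 2:
n(A) available = 14.78 mol
n(R) = 1410 / 230.40 = 6.120 mol
n/ν for A = 14.78/3 = 4.927
n/ν for R = 6.120/1 = 6.120
Smallest n/ν is A → limiting reagent.
n(L) = (1/3) × 14.78 = 4.927 mol
mass = 4.927 × 539.40 = 2658 g

2660 g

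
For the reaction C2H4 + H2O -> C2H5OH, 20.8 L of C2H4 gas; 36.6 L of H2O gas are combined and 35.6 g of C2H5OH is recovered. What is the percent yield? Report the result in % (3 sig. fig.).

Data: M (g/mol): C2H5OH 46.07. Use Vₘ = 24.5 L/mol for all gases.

91.0 %

n(C2H4) = 20.80 / 24.5 = 0.8490 mol
n(H2O) = 36.60 / 24.5 = 1.494 mol
n/ν for C2H4 = 0.8490/1 = 0.8490
n/ν for H2O = 1.494/1 = 1.494
Smallest n/ν is C2H4 → limiting reagent.
theoretical n(C2H5OH) = (1/1) × 0.8490 = 0.8490 mol → 39.11 g
% yield = 35.6 / 39.11 × 100 = 91.03 %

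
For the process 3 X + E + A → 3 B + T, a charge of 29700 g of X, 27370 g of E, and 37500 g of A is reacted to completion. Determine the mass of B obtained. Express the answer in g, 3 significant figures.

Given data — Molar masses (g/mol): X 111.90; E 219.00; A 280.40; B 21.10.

n(X) = 29700 / 111.90 = 265.4 mol
n(E) = 27370 / 219.00 = 125.0 mol
n(A) = 37500 / 280.40 = 133.7 mol
n/ν → X: 88.47, E: 125.0, A: 133.7; X is limiting.
n(B) = (3/3) × 265.4 = 265.4 mol
mass = 265.4 × 21.10 = 5600 g

5600 g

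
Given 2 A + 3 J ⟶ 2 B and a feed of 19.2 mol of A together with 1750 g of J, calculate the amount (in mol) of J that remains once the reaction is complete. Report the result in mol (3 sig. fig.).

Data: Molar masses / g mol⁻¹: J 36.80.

n(A) = 19.20 mol
n(J) = 1750 / 36.80 = 47.55 mol
n/ν → A: 9.600, J: 15.85; A is limiting.
J consumed = (3/2) × 19.20 = 28.80 mol
J remaining = 47.55 − 28.80 = 18.75 mol

18.8 mol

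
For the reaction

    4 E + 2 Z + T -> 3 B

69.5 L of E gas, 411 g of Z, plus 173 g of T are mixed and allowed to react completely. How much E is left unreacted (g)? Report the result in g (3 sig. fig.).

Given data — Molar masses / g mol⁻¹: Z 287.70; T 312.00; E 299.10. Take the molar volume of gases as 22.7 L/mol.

n(E) = 69.50 / 22.7 = 3.062 mol
n(Z) = 411.0 / 287.70 = 1.429 mol
n(T) = 173.0 / 312.00 = 0.5545 mol
n/ν for E = 3.062/4 = 0.7655
n/ν for Z = 1.429/2 = 0.7145
n/ν for T = 0.5545/1 = 0.5545
Smallest n/ν is T → limiting reagent.
E consumed = (4/1) × 0.5545 = 2.218 mol
E remaining = 3.062 − 2.218 = 0.8440 mol
mass = 0.8440 × 299.10 = 252.4 g

252 g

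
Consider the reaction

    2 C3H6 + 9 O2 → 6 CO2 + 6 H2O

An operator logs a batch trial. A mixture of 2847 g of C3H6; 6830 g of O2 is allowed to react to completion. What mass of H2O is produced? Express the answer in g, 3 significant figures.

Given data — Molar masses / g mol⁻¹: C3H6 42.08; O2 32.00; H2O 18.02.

2560 g

n(C3H6) = 2847 / 42.08 = 67.66 mol
n(O2) = 6830 / 32.00 = 213.4 mol
n/ν for C3H6 = 67.66/2 = 33.83
n/ν for O2 = 213.4/9 = 23.71
Smallest n/ν is O2 → limiting reagent.
n(H2O) = (6/9) × 213.4 = 142.3 mol
mass = 142.3 × 18.02 = 2564 g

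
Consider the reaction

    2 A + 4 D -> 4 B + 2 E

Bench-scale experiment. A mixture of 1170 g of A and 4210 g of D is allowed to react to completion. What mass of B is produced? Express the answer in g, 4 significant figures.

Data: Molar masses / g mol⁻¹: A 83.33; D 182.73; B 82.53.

1901 g

n(A) = 1170 / 83.33 = 14.04 mol
n(D) = 4210 / 182.73 = 23.04 mol
n/ν for A = 14.04/2 = 7.020
n/ν for D = 23.04/4 = 5.760
Smallest n/ν is D → limiting reagent.
n(B) = (4/4) × 23.04 = 23.04 mol
mass = 23.04 × 82.53 = 1901 g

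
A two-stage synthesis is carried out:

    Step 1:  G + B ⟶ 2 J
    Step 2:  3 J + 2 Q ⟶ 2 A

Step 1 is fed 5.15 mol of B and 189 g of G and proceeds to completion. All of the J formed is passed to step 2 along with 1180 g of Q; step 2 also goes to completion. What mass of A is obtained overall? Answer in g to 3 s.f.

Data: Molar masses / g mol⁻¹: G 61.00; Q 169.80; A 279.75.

Step 1:
n(B) = 5.150 mol
n(G) = 189.0 / 61.00 = 3.098 mol
n/ν for B = 5.150/1 = 5.150
n/ν for G = 3.098/1 = 3.098
Smallest n/ν is G → limiting reagent.
n(J) produced = (2/1) × 3.098 = 6.196 mol
Step 2:
n(J) available = 6.196 mol
n(Q) = 1180 / 169.80 = 6.949 mol
n/ν for J = 6.196/3 = 2.065
n/ν for Q = 6.949/2 = 3.475
Smallest n/ν is J → limiting reagent.
n(A) = (2/3) × 6.196 = 4.131 mol
mass = 4.131 × 279.75 = 1156 g

1160 g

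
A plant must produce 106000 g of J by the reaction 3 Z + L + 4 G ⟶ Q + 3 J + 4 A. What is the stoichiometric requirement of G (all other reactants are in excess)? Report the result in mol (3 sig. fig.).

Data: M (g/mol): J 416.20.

n(J) = 106000 / 416.20 = 254.7 mol
n(G) = (4/3) × 254.7 = 339.6 mol

340 mol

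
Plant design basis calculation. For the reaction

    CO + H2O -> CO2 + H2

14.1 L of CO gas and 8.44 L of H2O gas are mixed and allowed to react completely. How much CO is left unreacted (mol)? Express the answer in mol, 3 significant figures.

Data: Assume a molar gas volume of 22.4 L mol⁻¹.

0.253 mol

n(CO) = 14.10 / 22.4 = 0.6295 mol
n(H2O) = 8.440 / 22.4 = 0.3768 mol
n/ν for CO = 0.6295/1 = 0.6295
n/ν for H2O = 0.3768/1 = 0.3768
Smallest n/ν is H2O → limiting reagent.
CO consumed = (1/1) × 0.3768 = 0.3768 mol
CO remaining = 0.6295 − 0.3768 = 0.2527 mol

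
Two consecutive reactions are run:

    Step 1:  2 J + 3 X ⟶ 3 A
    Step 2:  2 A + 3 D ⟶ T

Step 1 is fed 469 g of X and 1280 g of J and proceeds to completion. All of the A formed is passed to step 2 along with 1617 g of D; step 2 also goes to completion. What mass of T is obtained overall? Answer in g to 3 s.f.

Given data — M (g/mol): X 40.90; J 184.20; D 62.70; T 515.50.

Step 1:
n(X) = 469.0 / 40.90 = 11.47 mol
n(J) = 1280 / 184.20 = 6.949 mol
n/ν for X = 11.47/3 = 3.823
n/ν for J = 6.949/2 = 3.475
Smallest n/ν is J → limiting reagent.
n(A) produced = (3/2) × 6.949 = 10.42 mol
Step 2:
n(A) available = 10.42 mol
n(D) = 1617 / 62.70 = 25.79 mol
n/ν for A = 10.42/2 = 5.210
n/ν for D = 25.79/3 = 8.597
Smallest n/ν is A → limiting reagent.
n(T) = (1/2) × 10.42 = 5.210 mol
mass = 5.210 × 515.50 = 2686 g

2690 g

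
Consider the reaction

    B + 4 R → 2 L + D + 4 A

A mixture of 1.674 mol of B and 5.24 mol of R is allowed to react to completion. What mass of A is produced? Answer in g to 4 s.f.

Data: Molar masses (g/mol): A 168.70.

n(B) = 1.674 mol
n(R) = 5.240 mol
n/ν → B: 1.674, R: 1.310; R is limiting.
n(A) = (4/4) × 5.240 = 5.240 mol
mass = 5.240 × 168.70 = 884.0 g

884.0 g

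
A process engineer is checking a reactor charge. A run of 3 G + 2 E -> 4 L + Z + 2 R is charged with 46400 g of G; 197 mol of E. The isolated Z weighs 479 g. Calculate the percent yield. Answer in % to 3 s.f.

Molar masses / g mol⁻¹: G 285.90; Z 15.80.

56.0 %

n(G) = 46400 / 285.90 = 162.3 mol
n(E) = 197.0 mol
n/ν → G: 54.10, E: 98.50; G is limiting.
theoretical n(Z) = (1/3) × 162.3 = 54.10 mol → 854.8 g
% yield = 479 / 854.8 × 100 = 56.04 %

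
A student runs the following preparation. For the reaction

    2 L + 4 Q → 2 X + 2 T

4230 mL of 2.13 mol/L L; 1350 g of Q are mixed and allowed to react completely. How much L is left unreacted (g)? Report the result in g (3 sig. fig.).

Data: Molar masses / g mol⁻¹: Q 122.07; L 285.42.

n(L) = 2.13 × 4230/1000 = 9.010 mol
n(Q) = 1350 / 122.07 = 11.06 mol
n/ν for L = 9.010/2 = 4.505
n/ν for Q = 11.06/4 = 2.765
Smallest n/ν is Q → limiting reagent.
L consumed = (2/4) × 11.06 = 5.530 mol
L remaining = 9.010 − 5.530 = 3.480 mol
mass = 3.480 × 285.42 = 993.3 g

993 g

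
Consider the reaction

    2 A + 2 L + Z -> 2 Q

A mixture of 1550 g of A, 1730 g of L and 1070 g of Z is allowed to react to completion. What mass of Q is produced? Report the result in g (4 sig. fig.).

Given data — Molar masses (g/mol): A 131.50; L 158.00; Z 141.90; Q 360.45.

n(A) = 1550 / 131.50 = 11.79 mol
n(L) = 1730 / 158.00 = 10.95 mol
n(Z) = 1070 / 141.90 = 7.541 mol
n/ν for A = 11.79/2 = 5.895
n/ν for L = 10.95/2 = 5.475
n/ν for Z = 7.541/1 = 7.541
Smallest n/ν is L → limiting reagent.
n(Q) = (2/2) × 10.95 = 10.95 mol
mass = 10.95 × 360.45 = 3947 g

3947 g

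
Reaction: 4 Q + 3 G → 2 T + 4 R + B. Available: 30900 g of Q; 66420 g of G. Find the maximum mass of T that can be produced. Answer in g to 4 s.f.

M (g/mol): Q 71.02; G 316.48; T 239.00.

33440 g

n(Q) = 30900 / 71.02 = 435.1 mol
n(G) = 66420 / 316.48 = 209.9 mol
n/ν for Q = 435.1/4 = 108.8
n/ν for G = 209.9/3 = 69.97
Smallest n/ν is G → limiting reagent.
n(T) = (2/3) × 209.9 = 139.9 mol
mass = 139.9 × 239.00 = 33440 g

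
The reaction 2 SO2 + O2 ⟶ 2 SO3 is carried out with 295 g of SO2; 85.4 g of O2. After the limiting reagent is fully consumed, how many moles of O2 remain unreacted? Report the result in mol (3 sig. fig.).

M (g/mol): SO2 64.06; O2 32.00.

0.366 mol

n(SO2) = 295.0 / 64.06 = 4.605 mol
n(O2) = 85.40 / 32.00 = 2.669 mol
n/ν for SO2 = 4.605/2 = 2.303
n/ν for O2 = 2.669/1 = 2.669
Smallest n/ν is SO2 → limiting reagent.
O2 consumed = (1/2) × 4.605 = 2.303 mol
O2 remaining = 2.669 − 2.303 = 0.3660 mol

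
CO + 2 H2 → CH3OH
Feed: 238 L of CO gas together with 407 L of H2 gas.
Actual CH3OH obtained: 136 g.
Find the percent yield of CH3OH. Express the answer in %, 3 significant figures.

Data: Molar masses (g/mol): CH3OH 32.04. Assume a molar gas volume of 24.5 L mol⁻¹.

51.1 %

n(CO) = 238.0 / 24.5 = 9.714 mol
n(H2) = 407.0 / 24.5 = 16.61 mol
n/ν for CO = 9.714/1 = 9.714
n/ν for H2 = 16.61/2 = 8.305
Smallest n/ν is H2 → limiting reagent.
theoretical n(CH3OH) = (1/2) × 16.61 = 8.305 mol → 266.1 g
% yield = 136 / 266.1 × 100 = 51.11 %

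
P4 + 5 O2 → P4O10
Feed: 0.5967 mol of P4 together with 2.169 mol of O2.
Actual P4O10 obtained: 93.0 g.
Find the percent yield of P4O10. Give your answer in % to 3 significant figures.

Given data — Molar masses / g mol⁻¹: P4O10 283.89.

75.5 %

n(P4) = 0.5967 mol
n(O2) = 2.169 mol
n/ν for P4 = 0.5967/1 = 0.5967
n/ν for O2 = 2.169/5 = 0.4338
Smallest n/ν is O2 → limiting reagent.
theoretical n(P4O10) = (1/5) × 2.169 = 0.4338 mol → 123.2 g
% yield = 93.0 / 123.2 × 100 = 75.49 %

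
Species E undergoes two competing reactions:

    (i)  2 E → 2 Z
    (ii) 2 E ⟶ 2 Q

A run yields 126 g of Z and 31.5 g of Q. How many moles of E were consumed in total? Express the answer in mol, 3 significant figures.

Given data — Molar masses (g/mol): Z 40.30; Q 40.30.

n(Z) = 126 / 40.30 = 3.127 mol
n(Q) = 31.5 / 40.30 = 0.7816 mol
n(E) via (i) = (2/2)×3.127 = 3.127 mol
n(E) via (ii) = (2/2)×0.7816 = 0.7816 mol
total n(E) = 3.127 + 0.7816 = 3.909 mol

3.91 mol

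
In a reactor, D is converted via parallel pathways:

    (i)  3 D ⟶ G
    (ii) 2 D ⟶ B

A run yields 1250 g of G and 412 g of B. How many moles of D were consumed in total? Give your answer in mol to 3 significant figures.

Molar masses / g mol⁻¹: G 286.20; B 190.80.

n(G) = 1250 / 286.20 = 4.368 mol
n(B) = 412 / 190.80 = 2.159 mol
n(D) via (i) = (3/1)×4.368 = 13.10 mol
n(D) via (ii) = (2/1)×2.159 = 4.318 mol
total n(D) = 13.10 + 4.318 = 17.42 mol

17.4 mol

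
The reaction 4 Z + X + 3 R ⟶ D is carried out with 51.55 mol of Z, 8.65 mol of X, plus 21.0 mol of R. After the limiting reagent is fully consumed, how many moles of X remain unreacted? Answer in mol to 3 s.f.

n(Z) = 51.55 mol
n(X) = 8.650 mol
n(R) = 21.00 mol
n/ν for Z = 51.55/4 = 12.89
n/ν for X = 8.650/1 = 8.650
n/ν for R = 21.00/3 = 7.000
Smallest n/ν is R → limiting reagent.
X consumed = (1/3) × 21.00 = 7.000 mol
X remaining = 8.650 − 7.000 = 1.650 mol

1.65 mol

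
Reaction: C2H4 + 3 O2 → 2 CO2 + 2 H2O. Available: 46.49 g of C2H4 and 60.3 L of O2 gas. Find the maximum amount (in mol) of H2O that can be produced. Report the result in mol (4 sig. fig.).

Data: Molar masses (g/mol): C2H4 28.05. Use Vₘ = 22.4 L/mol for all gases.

1.795 mol

n(C2H4) = 46.49 / 28.05 = 1.657 mol
n(O2) = 60.30 / 22.4 = 2.692 mol
n/ν for C2H4 = 1.657/1 = 1.657
n/ν for O2 = 2.692/3 = 0.8973
Smallest n/ν is O2 → limiting reagent.
n(H2O) = (2/3) × 2.692 = 1.795 mol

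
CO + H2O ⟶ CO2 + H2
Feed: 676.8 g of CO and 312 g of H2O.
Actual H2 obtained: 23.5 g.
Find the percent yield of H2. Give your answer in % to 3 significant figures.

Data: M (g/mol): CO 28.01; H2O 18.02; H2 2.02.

67.2 %

n(CO) = 676.8 / 28.01 = 24.16 mol
n(H2O) = 312.0 / 18.02 = 17.31 mol
n/ν for CO = 24.16/1 = 24.16
n/ν for H2O = 17.31/1 = 17.31
Smallest n/ν is H2O → limiting reagent.
theoretical n(H2) = (1/1) × 17.31 = 17.31 mol → 34.97 g
% yield = 23.5 / 34.97 × 100 = 67.20 %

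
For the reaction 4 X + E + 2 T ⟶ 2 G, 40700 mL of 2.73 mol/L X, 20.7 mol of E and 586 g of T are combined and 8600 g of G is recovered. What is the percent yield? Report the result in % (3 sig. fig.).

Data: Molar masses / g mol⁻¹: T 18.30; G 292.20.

91.9 %

n(X) = 2.73 × 40700/1000 = 111.1 mol
n(E) = 20.70 mol
n(T) = 586.0 / 18.30 = 32.02 mol
n/ν for X = 111.1/4 = 27.78
n/ν for E = 20.70/1 = 20.70
n/ν for T = 32.02/2 = 16.01
Smallest n/ν is T → limiting reagent.
theoretical n(G) = (2/2) × 32.02 = 32.02 mol → 9356 g
% yield = 8600 / 9356 × 100 = 91.92 %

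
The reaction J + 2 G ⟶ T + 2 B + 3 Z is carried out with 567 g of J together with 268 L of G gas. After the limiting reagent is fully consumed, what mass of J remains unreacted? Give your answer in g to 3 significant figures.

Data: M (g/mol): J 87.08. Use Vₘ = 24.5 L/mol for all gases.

n(J) = 567.0 / 87.08 = 6.511 mol
n(G) = 268.0 / 24.5 = 10.94 mol
n/ν → J: 6.511, G: 5.470; G is limiting.
J consumed = (1/2) × 10.94 = 5.470 mol
J remaining = 6.511 − 5.470 = 1.041 mol
mass = 1.041 × 87.08 = 90.65 g

90.7 g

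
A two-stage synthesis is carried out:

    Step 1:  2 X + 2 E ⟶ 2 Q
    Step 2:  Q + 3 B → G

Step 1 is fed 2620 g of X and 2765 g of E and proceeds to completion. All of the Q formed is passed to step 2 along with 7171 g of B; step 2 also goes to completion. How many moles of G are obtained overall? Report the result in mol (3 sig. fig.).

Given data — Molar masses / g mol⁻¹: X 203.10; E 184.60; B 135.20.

Step 1:
n(X) = 2620 / 203.10 = 12.90 mol
n(E) = 2765 / 184.60 = 14.98 mol
n/ν for X = 12.90/2 = 6.450
n/ν for E = 14.98/2 = 7.490
Smallest n/ν is X → limiting reagent.
n(Q) produced = (2/2) × 12.90 = 12.90 mol
Step 2:
n(Q) available = 12.90 mol
n(B) = 7171 / 135.20 = 53.04 mol
n/ν for Q = 12.90/1 = 12.90
n/ν for B = 53.04/3 = 17.68
Smallest n/ν is Q → limiting reagent.
n(G) = (1/1) × 12.90 = 12.90 mol

12.9 mol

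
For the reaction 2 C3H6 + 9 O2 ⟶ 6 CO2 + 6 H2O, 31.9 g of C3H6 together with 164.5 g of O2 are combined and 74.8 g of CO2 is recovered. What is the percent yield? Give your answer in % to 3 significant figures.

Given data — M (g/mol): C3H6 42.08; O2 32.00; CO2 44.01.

74.7 %

n(C3H6) = 31.90 / 42.08 = 0.7581 mol
n(O2) = 164.5 / 32.00 = 5.141 mol
n/ν for C3H6 = 0.7581/2 = 0.3791
n/ν for O2 = 5.141/9 = 0.5712
Smallest n/ν is C3H6 → limiting reagent.
theoretical n(CO2) = (6/2) × 0.7581 = 2.274 mol → 100.1 g
% yield = 74.8 / 100.1 × 100 = 74.73 %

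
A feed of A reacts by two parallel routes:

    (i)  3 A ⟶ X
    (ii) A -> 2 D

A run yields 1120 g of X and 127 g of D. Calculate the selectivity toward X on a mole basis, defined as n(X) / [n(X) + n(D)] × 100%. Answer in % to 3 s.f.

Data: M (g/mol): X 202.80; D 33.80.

59.5 %

n(X) = 1120 / 202.80 = 5.523 mol
n(D) = 127 / 33.80 = 3.757 mol
selectivity = 5.523/(5.523+3.757) × 100 = 59.52 %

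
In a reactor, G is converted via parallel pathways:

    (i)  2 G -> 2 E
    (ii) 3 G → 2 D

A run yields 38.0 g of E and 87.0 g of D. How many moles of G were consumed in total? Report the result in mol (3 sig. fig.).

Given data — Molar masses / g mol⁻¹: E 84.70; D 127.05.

1.48 mol

n(E) = 38.0 / 84.70 = 0.4486 mol
n(D) = 87.0 / 127.05 = 0.6848 mol
n(G) via (i) = (2/2)×0.4486 = 0.4486 mol
n(G) via (ii) = (3/2)×0.6848 = 1.027 mol
total n(G) = 0.4486 + 1.027 = 1.476 mol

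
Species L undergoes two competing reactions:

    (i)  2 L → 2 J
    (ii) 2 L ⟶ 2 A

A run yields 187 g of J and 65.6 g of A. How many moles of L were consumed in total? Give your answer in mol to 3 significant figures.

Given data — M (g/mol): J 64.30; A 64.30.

n(J) = 187 / 64.30 = 2.908 mol
n(A) = 65.6 / 64.30 = 1.020 mol
n(L) via (i) = (2/2)×2.908 = 2.908 mol
n(L) via (ii) = (2/2)×1.020 = 1.020 mol
total n(L) = 2.908 + 1.020 = 3.928 mol

3.93 mol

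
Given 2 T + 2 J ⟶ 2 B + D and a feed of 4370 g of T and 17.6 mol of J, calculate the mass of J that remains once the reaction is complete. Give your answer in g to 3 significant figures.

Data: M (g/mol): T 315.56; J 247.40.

n(T) = 4370 / 315.56 = 13.85 mol
n(J) = 17.60 mol
n/ν → T: 6.925, J: 8.800; T is limiting.
J consumed = (2/2) × 13.85 = 13.85 mol
J remaining = 17.60 − 13.85 = 3.750 mol
mass = 3.750 × 247.40 = 927.8 g

928 g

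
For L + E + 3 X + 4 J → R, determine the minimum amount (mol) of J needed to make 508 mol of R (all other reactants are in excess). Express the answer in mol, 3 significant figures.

2030 mol

n(R) = 508.0 mol
n(J) = (4/1) × 508.0 = 2032 mol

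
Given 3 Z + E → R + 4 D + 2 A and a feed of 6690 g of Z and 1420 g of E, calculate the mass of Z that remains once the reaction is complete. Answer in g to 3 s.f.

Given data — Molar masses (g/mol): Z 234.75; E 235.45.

2440 g

n(Z) = 6690 / 234.75 = 28.50 mol
n(E) = 1420 / 235.45 = 6.031 mol
n/ν for Z = 28.50/3 = 9.500
n/ν for E = 6.031/1 = 6.031
Smallest n/ν is E → limiting reagent.
Z consumed = (3/1) × 6.031 = 18.09 mol
Z remaining = 28.50 − 18.09 = 10.41 mol
mass = 10.41 × 234.75 = 2444 g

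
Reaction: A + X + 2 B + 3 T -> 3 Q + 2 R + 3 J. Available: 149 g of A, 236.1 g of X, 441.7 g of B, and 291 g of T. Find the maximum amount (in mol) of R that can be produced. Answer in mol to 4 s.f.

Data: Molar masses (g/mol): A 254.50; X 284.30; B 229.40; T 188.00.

n(A) = 149.0 / 254.50 = 0.5855 mol
n(X) = 236.1 / 284.30 = 0.8305 mol
n(B) = 441.7 / 229.40 = 1.925 mol
n(T) = 291.0 / 188.00 = 1.548 mol
n/ν → A: 0.5855, X: 0.8305, B: 0.9625, T: 0.5160; T is limiting.
n(R) = (2/3) × 1.548 = 1.032 mol

1.032 mol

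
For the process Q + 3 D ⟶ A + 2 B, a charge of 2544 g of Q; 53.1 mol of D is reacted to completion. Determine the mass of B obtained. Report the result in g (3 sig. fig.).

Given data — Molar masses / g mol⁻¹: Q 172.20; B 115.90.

3420 g

n(Q) = 2544 / 172.20 = 14.77 mol
n(D) = 53.10 mol
n/ν → Q: 14.77, D: 17.70; Q is limiting.
n(B) = (2/1) × 14.77 = 29.54 mol
mass = 29.54 × 115.90 = 3424 g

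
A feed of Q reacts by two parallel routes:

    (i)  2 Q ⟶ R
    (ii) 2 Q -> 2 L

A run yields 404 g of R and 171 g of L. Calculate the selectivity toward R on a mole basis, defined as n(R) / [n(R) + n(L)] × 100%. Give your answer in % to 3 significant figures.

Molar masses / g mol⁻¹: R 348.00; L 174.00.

n(R) = 404 / 348.00 = 1.161 mol
n(L) = 171 / 174.00 = 0.9828 mol
selectivity = 1.161/(1.161+0.9828) × 100 = 54.16 %

54.2 %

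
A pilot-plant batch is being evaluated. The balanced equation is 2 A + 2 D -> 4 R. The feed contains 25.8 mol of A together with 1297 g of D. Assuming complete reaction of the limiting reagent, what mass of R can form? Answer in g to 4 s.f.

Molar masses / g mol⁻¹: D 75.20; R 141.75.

4890 g

n(A) = 25.80 mol
n(D) = 1297 / 75.20 = 17.25 mol
n/ν → A: 12.90, D: 8.625; D is limiting.
n(R) = (4/2) × 17.25 = 34.50 mol
mass = 34.50 × 141.75 = 4890 g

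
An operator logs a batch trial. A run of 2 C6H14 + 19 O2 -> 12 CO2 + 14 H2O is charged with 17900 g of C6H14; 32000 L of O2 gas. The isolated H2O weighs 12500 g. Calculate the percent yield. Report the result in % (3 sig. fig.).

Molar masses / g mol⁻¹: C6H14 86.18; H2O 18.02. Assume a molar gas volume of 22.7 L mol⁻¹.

66.8 %

n(C6H14) = 17900 / 86.18 = 207.7 mol
n(O2) = 32000 / 22.7 = 1410 mol
n/ν → C6H14: 103.9, O2: 74.21; O2 is limiting.
theoretical n(H2O) = (14/19) × 1410 = 1039 mol → 18720 g
% yield = 12500 / 18720 × 100 = 66.77 %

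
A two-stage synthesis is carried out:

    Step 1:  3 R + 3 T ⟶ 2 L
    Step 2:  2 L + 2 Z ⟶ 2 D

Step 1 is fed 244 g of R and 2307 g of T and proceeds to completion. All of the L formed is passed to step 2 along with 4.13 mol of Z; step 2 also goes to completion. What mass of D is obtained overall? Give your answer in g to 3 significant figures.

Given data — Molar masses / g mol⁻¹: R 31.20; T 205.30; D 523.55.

Step 1:
n(R) = 244.0 / 31.20 = 7.821 mol
n(T) = 2307 / 205.30 = 11.24 mol
n/ν for R = 7.821/3 = 2.607
n/ν for T = 11.24/3 = 3.747
Smallest n/ν is R → limiting reagent.
n(L) produced = (2/3) × 7.821 = 5.214 mol
Step 2:
n(L) available = 5.214 mol
n(Z) = 4.130 mol
n/ν for L = 5.214/2 = 2.607
n/ν for Z = 4.130/2 = 2.065
Smallest n/ν is Z → limiting reagent.
n(D) = (2/2) × 4.130 = 4.130 mol
mass = 4.130 × 523.55 = 2162 g

2160 g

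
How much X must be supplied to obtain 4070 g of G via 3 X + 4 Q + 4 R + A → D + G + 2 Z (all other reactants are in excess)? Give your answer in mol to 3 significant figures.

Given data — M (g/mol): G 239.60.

51.0 mol

n(G) = 4070 / 239.60 = 16.99 mol
n(X) = (3/1) × 16.99 = 50.97 mol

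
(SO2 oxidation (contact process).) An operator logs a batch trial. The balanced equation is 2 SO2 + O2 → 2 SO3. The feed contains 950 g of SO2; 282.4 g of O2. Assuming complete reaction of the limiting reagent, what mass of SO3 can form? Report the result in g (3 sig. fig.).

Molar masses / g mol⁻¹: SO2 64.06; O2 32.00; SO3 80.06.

1190 g

n(SO2) = 950.0 / 64.06 = 14.83 mol
n(O2) = 282.4 / 32.00 = 8.825 mol
n/ν for SO2 = 14.83/2 = 7.415
n/ν for O2 = 8.825/1 = 8.825
Smallest n/ν is SO2 → limiting reagent.
n(SO3) = (2/2) × 14.83 = 14.83 mol
mass = 14.83 × 80.06 = 1187 g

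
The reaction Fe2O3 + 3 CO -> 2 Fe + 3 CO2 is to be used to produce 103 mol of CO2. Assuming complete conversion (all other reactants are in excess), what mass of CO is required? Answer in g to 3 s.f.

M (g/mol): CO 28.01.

2890 g

n(CO2) = 103.0 mol
n(CO) = (3/3) × 103.0 = 103.0 mol
mass = 103.0 × 28.01 = 2885 g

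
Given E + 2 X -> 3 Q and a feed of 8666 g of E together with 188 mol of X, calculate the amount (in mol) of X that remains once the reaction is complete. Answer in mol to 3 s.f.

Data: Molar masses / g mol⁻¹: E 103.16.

20.0 mol

n(E) = 8666 / 103.16 = 84.01 mol
n(X) = 188.0 mol
n/ν → E: 84.01, X: 94.00; E is limiting.
X consumed = (2/1) × 84.01 = 168.0 mol
X remaining = 188.0 − 168.0 = 20.00 mol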